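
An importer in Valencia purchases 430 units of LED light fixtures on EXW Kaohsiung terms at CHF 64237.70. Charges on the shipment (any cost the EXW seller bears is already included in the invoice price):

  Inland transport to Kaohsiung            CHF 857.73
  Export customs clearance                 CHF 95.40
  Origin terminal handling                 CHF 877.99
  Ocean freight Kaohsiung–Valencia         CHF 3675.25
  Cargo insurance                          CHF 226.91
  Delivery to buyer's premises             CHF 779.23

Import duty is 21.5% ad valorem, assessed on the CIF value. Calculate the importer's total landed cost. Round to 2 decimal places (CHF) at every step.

EXW: the seller makes goods available at their premises; the buyer bears all onward costs.
CIF value = EXW price + inland to port + export clearance + origin terminal + freight + insurance = 64237.70 + 857.73 + 95.40 + 877.99 + 3675.25 + 226.91 = 69970.98
Import duty = 69970.98 × 21.5% = 15043.76
Buyer bears: inland to port 857.73 + export clearance 95.40 + origin terminal 877.99 + freight 3675.25 + insurance 226.91 + delivery 779.23 + duty 15043.76 = 21556.27
Landed cost = invoice 64237.70 + 21556.27 = 85793.97

Total landed cost: CHF 85793.97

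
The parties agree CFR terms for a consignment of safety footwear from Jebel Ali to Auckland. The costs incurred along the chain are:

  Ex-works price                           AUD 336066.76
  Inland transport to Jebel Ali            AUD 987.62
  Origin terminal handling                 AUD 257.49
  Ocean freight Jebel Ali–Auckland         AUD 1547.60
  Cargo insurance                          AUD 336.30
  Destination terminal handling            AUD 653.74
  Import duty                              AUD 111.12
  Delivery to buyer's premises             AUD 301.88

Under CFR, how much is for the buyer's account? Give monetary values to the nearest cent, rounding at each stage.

Buyer's account: AUD 1403.04

CFR: the seller pays costs through ocean freight to the destination port, but not insurance.
Seller's account: goods 336066.76 + inland to port 987.62 + origin terminal 257.49 + freight 1547.60 = 338859.47
Buyer's account: insurance 336.30 + destination terminal 653.74 + duty 111.12 + delivery 301.88 = 1403.04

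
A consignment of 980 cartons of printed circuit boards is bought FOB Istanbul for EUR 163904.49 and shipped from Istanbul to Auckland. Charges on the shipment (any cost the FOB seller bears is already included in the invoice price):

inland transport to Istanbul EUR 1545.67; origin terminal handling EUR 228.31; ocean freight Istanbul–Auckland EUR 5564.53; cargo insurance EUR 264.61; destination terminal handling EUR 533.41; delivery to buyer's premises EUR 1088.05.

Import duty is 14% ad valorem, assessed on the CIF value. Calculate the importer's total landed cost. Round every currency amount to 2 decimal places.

Total landed cost: EUR 195117.80

FOB: the seller bears costs until goods are on board at the origin port; the buyer bears freight, insurance and all costs thereafter.
Already in the invoice (seller's account under FOB): inland to port, origin terminal — exclude.
CIF value = FOB price + freight + insurance = 163904.49 + 5564.53 + 264.61 = 169733.63
Import duty = 169733.63 × 14% = 23762.71
Buyer bears: freight 5564.53 + insurance 264.61 + destination terminal 533.41 + delivery 1088.05 + duty 23762.71 = 31213.31
Landed cost = invoice 163904.49 + 31213.31 = 195117.80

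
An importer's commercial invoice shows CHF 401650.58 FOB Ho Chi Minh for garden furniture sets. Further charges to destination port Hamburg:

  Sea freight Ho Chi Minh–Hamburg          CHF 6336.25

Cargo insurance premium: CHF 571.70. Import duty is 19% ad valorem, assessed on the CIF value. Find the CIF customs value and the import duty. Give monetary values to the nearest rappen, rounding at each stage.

CIF = FOB price + freight + insurance
CIF = 401650.58 + 6336.25 + 571.70 = 408558.53
Import duty = 408558.53 × 19% = 77626.12

CIF value: CHF 408558.53; import duty: CHF 77626.12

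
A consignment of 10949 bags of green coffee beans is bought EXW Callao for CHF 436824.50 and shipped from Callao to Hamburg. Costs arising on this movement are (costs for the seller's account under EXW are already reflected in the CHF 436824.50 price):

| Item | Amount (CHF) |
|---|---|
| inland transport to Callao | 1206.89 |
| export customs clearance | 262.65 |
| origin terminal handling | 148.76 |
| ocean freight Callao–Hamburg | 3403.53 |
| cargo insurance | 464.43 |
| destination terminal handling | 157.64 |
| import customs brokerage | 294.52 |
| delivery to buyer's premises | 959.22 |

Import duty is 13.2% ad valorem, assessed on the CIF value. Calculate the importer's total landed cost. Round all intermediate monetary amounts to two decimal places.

Total landed cost: CHF 502107.16

EXW: the seller makes goods available at their premises; the buyer bears all onward costs.
CIF value = EXW price + inland to port + export clearance + origin terminal + freight + insurance = 436824.50 + 1206.89 + 262.65 + 148.76 + 3403.53 + 464.43 = 442310.76
Import duty = 442310.76 × 13.2% = 58385.02
Buyer bears: inland to port 1206.89 + export clearance 262.65 + origin terminal 148.76 + freight 3403.53 + insurance 464.43 + destination terminal 157.64 + brokerage 294.52 + delivery 959.22 + duty 58385.02 = 65282.66
Landed cost = invoice 436824.50 + 65282.66 = 502107.16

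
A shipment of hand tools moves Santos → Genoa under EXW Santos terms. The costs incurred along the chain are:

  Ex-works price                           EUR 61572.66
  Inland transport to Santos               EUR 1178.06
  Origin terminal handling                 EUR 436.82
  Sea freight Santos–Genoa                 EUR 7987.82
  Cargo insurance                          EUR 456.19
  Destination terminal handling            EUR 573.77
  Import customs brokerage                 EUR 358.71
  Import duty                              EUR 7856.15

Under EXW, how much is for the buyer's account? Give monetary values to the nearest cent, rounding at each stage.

Buyer's account: EUR 18847.52

EXW: the seller makes goods available at their premises; the buyer bears all onward costs.
Seller's account: goods 61572.66 = 61572.66
Buyer's account: inland to port 1178.06 + origin terminal 436.82 + freight 7987.82 + insurance 456.19 + destination terminal 573.77 + brokerage 358.71 + duty 7856.15 = 18847.52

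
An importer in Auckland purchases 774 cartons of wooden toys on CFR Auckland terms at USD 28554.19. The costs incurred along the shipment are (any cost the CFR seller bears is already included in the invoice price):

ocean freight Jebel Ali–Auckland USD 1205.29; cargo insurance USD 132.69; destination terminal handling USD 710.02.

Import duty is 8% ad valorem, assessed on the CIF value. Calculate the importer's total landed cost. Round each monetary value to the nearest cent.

CFR: the seller pays costs through ocean freight to the destination port, but not insurance.
Already in the invoice (seller's account under CFR): freight — exclude.
CIF value = CFR price + insurance = 28554.19 + 132.69 = 28686.88
Import duty = 28686.88 × 8% = 2294.95
Buyer bears: insurance 132.69 + destination terminal 710.02 + duty 2294.95 = 3137.66
Landed cost = invoice 28554.19 + 3137.66 = 31691.85

Total landed cost: USD 31691.85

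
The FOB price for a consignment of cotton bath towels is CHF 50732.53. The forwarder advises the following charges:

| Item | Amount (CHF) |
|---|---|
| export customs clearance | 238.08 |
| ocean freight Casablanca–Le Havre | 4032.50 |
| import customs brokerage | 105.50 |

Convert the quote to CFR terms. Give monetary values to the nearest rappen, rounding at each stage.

Not relevant to the conversion: export clearance — on the seller under both FOB and CFR; already in the FOB price and stays in the CFR price. brokerage — on the buyer under both terms; not part of either seller's price.
From FOB to CFR, the seller additionally bears: freight.
CFR price = 50732.53 + 4032.50 = 54765.03

CFR price: CHF 54765.03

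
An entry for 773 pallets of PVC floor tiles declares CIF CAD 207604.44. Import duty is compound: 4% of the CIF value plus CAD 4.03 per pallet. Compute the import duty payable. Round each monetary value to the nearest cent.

Import duty: CAD 11419.37

Ad valorem component: 207604.44 × 4% = 8304.18
Specific component: 773 × 4.03 = 3115.19
Import duty = 8304.18 + 3115.19 = 11419.37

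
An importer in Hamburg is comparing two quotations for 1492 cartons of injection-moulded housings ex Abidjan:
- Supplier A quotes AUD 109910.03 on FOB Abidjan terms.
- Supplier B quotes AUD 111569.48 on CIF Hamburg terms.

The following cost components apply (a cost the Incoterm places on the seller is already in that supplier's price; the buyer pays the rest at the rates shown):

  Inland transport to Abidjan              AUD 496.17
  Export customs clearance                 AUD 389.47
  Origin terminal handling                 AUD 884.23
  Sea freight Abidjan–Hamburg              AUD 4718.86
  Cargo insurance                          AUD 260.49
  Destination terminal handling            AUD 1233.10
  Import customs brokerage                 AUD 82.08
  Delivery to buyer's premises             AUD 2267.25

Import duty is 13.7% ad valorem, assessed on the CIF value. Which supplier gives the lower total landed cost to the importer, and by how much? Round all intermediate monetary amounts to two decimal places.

Supplier B is cheaper by AUD 3774.73

Supplier A (FOB):
CIF value = FOB price + freight + insurance = 109910.03 + 4718.86 + 260.49 = 114889.38
Import duty = 114889.38 × 13.7% = 15739.85
Buyer bears (A): 4718.86 + 260.49 + 1233.10 + 82.08 + 2267.25 = 8561.78
Landed cost (A) = invoice 109910.03 + 8561.78 + duty 15739.85 = 134211.66
Supplier B (CIF):
The CIF price already equals the CIF value: 111569.48
Import duty = 111569.48 × 13.7% = 15285.02
Buyer bears (B): 1233.10 + 82.08 + 2267.25 = 3582.43
Landed cost (B) = invoice 111569.48 + 3582.43 + duty 15285.02 = 130436.93
Difference = |134211.66 − 130436.93| = 3774.73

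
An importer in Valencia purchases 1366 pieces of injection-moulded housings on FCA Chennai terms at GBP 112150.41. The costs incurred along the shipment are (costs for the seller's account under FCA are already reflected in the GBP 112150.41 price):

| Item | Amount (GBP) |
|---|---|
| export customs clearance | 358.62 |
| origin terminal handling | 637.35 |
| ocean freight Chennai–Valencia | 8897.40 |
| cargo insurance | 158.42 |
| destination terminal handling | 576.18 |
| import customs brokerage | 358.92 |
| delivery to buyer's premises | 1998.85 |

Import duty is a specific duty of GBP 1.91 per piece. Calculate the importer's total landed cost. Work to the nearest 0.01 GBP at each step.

Total landed cost: GBP 127386.59

FCA: the seller delivers export-cleared goods to the carrier; the buyer bears costs from that point.
Already in the invoice (seller's account under FCA): export clearance — exclude.
CIF value = FCA price + origin terminal + freight + insurance = 112150.41 + 637.35 + 8897.40 + 158.42 = 121843.58
Import duty = 1366 × 1.91 = 2609.06
Buyer bears: origin terminal 637.35 + freight 8897.40 + insurance 158.42 + destination terminal 576.18 + brokerage 358.92 + delivery 1998.85 + duty 2609.06 = 15236.18
Landed cost = invoice 112150.41 + 15236.18 = 127386.59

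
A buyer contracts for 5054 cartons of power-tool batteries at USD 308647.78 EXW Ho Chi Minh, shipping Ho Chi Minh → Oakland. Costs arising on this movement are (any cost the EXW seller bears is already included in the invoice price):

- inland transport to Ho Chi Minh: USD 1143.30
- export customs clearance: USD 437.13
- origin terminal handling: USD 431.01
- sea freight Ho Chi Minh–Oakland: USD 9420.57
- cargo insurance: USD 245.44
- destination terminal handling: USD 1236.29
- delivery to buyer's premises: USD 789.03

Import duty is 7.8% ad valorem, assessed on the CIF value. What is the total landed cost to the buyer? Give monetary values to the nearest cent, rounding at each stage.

Total landed cost: USD 347335.92

EXW: the seller makes goods available at their premises; the buyer bears all onward costs.
CIF value = EXW price + inland to port + export clearance + origin terminal + freight + insurance = 308647.78 + 1143.30 + 437.13 + 431.01 + 9420.57 + 245.44 = 320325.23
Import duty = 320325.23 × 7.8% = 24985.37
Buyer bears: inland to port 1143.30 + export clearance 437.13 + origin terminal 431.01 + freight 9420.57 + insurance 245.44 + destination terminal 1236.29 + delivery 789.03 + duty 24985.37 = 38688.14
Landed cost = invoice 308647.78 + 38688.14 = 347335.92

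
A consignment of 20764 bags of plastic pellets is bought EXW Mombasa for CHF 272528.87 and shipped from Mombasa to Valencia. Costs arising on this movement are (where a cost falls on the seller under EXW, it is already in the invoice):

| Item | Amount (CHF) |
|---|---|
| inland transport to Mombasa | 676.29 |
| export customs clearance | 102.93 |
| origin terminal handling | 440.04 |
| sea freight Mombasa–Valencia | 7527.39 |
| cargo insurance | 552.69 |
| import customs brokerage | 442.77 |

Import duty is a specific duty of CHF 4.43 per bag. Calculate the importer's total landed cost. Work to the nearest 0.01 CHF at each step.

Total landed cost: CHF 374255.50

EXW: the seller makes goods available at their premises; the buyer bears all onward costs.
CIF value = EXW price + inland to port + export clearance + origin terminal + freight + insurance = 272528.87 + 676.29 + 102.93 + 440.04 + 7527.39 + 552.69 = 281828.21
Import duty = 20764 × 4.43 = 91984.52
Buyer bears: inland to port 676.29 + export clearance 102.93 + origin terminal 440.04 + freight 7527.39 + insurance 552.69 + brokerage 442.77 + duty 91984.52 = 101726.63
Landed cost = invoice 272528.87 + 101726.63 = 374255.50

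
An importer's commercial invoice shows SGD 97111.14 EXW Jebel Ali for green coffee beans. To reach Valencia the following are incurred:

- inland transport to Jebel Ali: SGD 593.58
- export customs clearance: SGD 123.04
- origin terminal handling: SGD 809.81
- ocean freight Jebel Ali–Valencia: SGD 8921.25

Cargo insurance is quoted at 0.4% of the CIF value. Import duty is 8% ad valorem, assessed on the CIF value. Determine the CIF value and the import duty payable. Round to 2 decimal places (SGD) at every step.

CIF value: SGD 107990.78; import duty: SGD 8639.26

Let C be the CIF value. C = EXW price + pre-shipment costs + freight + 0.4% × C
C − 0.4% × C = 97111.14 + 593.58 + 123.04 + 809.81 + 8921.25
0.996 × C = 107558.82
C = 107558.82 / 0.996 = 107990.78
Insurance premium = 0.4% × 107990.78 = 431.96
Import duty = 107990.78 × 8% = 8639.26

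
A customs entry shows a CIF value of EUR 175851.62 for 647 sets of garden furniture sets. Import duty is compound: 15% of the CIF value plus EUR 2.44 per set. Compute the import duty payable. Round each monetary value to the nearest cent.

Ad valorem component: 175851.62 × 15% = 26377.74
Specific component: 647 × 2.44 = 1578.68
Import duty = 26377.74 + 1578.68 = 27956.42

Import duty: EUR 27956.42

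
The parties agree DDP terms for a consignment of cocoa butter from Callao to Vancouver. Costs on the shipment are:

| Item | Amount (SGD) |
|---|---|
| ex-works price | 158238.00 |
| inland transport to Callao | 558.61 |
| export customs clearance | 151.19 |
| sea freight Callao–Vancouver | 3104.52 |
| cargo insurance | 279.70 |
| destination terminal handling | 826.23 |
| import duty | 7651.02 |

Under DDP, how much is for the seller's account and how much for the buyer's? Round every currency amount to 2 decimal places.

Seller: SGD 170809.27; buyer: SGD 0.00

DDP: the seller bears all costs including import duty.
Seller's account: goods 158238.00 + inland to port 558.61 + export clearance 151.19 + freight 3104.52 + insurance 279.70 + destination terminal 826.23 + duty 7651.02 = 170809.27
Buyer's account: 0.00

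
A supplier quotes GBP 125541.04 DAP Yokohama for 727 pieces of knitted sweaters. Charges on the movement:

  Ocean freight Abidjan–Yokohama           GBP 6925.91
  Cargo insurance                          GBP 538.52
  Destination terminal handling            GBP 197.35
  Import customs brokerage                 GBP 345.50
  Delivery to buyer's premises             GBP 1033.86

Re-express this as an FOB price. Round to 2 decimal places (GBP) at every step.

FOB price: GBP 116845.40

Not relevant to the conversion: brokerage — on the buyer under both terms; not part of either seller's price.
From DAP to FOB, the seller no longer bears: freight, insurance, destination terminal, delivery.
FOB price = 125541.04 − 6925.91 − 538.52 − 197.35 − 1033.86 = 116845.40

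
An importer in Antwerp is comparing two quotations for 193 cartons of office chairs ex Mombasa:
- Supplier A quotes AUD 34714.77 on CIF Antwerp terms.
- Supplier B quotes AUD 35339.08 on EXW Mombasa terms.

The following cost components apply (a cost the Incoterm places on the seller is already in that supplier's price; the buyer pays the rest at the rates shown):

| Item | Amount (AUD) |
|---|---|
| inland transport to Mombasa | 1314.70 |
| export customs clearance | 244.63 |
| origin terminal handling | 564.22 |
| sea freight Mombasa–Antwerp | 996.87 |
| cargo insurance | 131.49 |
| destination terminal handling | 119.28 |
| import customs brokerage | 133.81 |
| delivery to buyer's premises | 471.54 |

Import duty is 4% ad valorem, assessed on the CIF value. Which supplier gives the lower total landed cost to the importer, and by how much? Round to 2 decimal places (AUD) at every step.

Supplier A is cheaper by AUD 4031.27

Supplier A (CIF):
The CIF price already equals the CIF value: 34714.77
Import duty = 34714.77 × 4% = 1388.59
Buyer bears (A): 119.28 + 133.81 + 471.54 = 724.63
Landed cost (A) = invoice 34714.77 + 724.63 + duty 1388.59 = 36827.99
Supplier B (EXW):
CIF value = EXW price + inland to port + export clearance + origin terminal + freight + insurance = 35339.08 + 1314.70 + 244.63 + 564.22 + 996.87 + 131.49 = 38590.99
Import duty = 38590.99 × 4% = 1543.64
Buyer bears (B): 1314.70 + 244.63 + 564.22 + 996.87 + 131.49 + 119.28 + 133.81 + 471.54 = 3976.54
Landed cost (B) = invoice 35339.08 + 3976.54 + duty 1543.64 = 40859.26
Difference = |36827.99 − 40859.26| = 4031.27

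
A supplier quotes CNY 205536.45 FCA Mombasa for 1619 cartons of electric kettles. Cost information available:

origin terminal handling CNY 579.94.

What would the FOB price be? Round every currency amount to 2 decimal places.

From FCA to FOB, the seller additionally bears: origin terminal.
FOB price = 205536.45 + 579.94 = 206116.39

FOB price: CNY 206116.39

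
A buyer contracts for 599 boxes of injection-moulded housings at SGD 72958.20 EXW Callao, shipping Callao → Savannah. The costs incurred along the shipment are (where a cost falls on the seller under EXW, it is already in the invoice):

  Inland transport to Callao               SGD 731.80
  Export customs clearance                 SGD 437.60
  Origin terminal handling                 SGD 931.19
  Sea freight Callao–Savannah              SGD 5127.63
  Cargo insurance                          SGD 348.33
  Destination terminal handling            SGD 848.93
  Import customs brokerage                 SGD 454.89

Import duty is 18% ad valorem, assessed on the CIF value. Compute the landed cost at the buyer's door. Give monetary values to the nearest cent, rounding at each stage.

Total landed cost: SGD 96334.83

EXW: the seller makes goods available at their premises; the buyer bears all onward costs.
CIF value = EXW price + inland to port + export clearance + origin terminal + freight + insurance = 72958.20 + 731.80 + 437.60 + 931.19 + 5127.63 + 348.33 = 80534.75
Import duty = 80534.75 × 18% = 14496.26
Buyer bears: inland to port 731.80 + export clearance 437.60 + origin terminal 931.19 + freight 5127.63 + insurance 348.33 + destination terminal 848.93 + brokerage 454.89 + duty 14496.26 = 23376.63
Landed cost = invoice 72958.20 + 23376.63 = 96334.83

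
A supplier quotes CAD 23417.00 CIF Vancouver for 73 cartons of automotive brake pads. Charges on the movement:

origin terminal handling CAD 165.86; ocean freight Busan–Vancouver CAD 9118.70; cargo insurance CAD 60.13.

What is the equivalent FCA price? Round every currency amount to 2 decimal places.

From CIF to FCA, the seller no longer bears: origin terminal, freight, insurance.
FCA price = 23417.00 − 165.86 − 9118.70 − 60.13 = 14072.31

FCA price: CAD 14072.31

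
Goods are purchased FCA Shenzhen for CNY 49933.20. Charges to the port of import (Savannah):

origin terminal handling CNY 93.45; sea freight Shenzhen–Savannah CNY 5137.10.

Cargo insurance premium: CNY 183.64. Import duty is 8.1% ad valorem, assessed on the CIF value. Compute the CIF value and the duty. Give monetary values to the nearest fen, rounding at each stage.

CIF = FCA price + pre-shipment costs + freight + insurance
CIF = 49933.20 + 93.45 + 5137.10 + 183.64 = 55347.39
Import duty = 55347.39 × 8.1% = 4483.14

CIF value: CNY 55347.39; import duty: CNY 4483.14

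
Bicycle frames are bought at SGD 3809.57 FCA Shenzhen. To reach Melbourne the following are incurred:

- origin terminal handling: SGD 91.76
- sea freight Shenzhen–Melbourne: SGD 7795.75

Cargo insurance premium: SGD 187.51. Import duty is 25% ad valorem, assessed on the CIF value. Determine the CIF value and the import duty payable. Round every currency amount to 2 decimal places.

CIF value: SGD 11884.59; import duty: SGD 2971.15

CIF = FCA price + pre-shipment costs + freight + insurance
CIF = 3809.57 + 91.76 + 7795.75 + 187.51 = 11884.59
Import duty = 11884.59 × 25% = 2971.15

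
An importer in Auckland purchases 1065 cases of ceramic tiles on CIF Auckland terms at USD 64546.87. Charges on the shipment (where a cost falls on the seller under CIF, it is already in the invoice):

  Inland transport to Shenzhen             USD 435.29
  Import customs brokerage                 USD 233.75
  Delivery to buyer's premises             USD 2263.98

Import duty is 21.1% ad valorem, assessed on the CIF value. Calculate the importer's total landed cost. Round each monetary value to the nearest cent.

CIF: the seller pays costs through ocean freight and marine insurance to the destination port.
Already in the invoice (seller's account under CIF): inland to port — exclude.
The CIF price already equals the CIF value: 64546.87
Import duty = 64546.87 × 21.1% = 13619.39
Buyer bears: brokerage 233.75 + delivery 2263.98 + duty 13619.39 = 16117.12
Landed cost = invoice 64546.87 + 16117.12 = 80663.99

Total landed cost: USD 80663.99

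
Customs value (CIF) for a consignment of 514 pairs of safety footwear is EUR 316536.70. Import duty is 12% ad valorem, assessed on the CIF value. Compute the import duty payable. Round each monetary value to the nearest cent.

Import duty = 316536.70 × 12% = 37984.40

Import duty: EUR 37984.40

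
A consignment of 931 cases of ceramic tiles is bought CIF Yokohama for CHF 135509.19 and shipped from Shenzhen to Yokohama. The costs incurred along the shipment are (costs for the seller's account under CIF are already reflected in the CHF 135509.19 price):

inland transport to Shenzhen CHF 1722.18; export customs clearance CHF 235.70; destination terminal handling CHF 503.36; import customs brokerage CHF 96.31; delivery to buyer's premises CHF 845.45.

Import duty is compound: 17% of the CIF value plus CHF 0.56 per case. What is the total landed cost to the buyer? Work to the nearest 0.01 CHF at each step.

CIF: the seller pays costs through ocean freight and marine insurance to the destination port.
Already in the invoice (seller's account under CIF): inland to port, export clearance — exclude.
The CIF price already equals the CIF value: 135509.19
Ad valorem component: 135509.19 × 17% = 23036.56
Specific component: 931 × 0.56 = 521.36
Import duty = 23036.56 + 521.36 = 23557.92
Buyer bears: destination terminal 503.36 + brokerage 96.31 + delivery 845.45 + duty 23557.92 = 25003.04
Landed cost = invoice 135509.19 + 25003.04 = 160512.23

Total landed cost: CHF 160512.23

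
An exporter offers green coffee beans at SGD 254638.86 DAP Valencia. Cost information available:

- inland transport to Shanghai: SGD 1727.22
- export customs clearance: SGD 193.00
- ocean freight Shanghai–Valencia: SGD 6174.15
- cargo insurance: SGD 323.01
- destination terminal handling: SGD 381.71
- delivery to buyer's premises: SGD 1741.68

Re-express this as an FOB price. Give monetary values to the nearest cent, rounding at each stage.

Not relevant to the conversion: inland to port, export clearance — on the seller under both DAP and FOB; already in the DAP price and stays in the FOB price.
From DAP to FOB, the seller no longer bears: freight, insurance, destination terminal, delivery.
FOB price = 254638.86 − 6174.15 − 323.01 − 381.71 − 1741.68 = 246018.31

FOB price: SGD 246018.31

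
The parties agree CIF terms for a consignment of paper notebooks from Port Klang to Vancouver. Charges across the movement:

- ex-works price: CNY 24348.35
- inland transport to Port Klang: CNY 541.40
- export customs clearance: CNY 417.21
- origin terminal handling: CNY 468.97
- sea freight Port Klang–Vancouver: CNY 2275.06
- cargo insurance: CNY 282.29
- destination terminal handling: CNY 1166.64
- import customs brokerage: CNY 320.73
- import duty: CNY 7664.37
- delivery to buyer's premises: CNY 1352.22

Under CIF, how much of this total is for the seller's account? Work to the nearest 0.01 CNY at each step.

CIF: the seller pays costs through ocean freight and marine insurance to the destination port.
Seller's account: goods 24348.35 + inland to port 541.40 + export clearance 417.21 + origin terminal 468.97 + freight 2275.06 + insurance 282.29 = 28333.28
Buyer's account: destination terminal 1166.64 + brokerage 320.73 + duty 7664.37 + delivery 1352.22 = 10503.96

Seller's account: CNY 28333.28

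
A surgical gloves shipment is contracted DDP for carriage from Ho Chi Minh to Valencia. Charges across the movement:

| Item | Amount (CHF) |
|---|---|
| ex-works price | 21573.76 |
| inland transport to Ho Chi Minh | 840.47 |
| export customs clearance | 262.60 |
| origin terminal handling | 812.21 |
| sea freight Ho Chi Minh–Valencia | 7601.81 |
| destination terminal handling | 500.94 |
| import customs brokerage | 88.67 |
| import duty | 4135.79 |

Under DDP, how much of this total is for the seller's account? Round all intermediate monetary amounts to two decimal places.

Seller's account: CHF 35816.25

DDP: the seller bears all costs including import duty.
Seller's account: goods 21573.76 + inland to port 840.47 + export clearance 262.60 + origin terminal 812.21 + freight 7601.81 + destination terminal 500.94 + brokerage 88.67 + duty 4135.79 = 35816.25
Buyer's account: 0.00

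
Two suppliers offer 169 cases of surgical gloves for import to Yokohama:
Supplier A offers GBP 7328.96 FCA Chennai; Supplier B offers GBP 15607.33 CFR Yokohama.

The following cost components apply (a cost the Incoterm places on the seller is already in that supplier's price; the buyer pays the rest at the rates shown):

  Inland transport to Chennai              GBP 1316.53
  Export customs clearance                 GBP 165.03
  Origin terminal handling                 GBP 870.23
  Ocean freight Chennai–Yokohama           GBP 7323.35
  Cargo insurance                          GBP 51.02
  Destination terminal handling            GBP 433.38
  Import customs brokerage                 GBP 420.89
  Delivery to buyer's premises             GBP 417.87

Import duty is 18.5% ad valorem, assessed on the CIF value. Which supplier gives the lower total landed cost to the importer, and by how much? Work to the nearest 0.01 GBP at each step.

Supplier A (FCA):
CIF value = FCA price + origin terminal + freight + insurance = 7328.96 + 870.23 + 7323.35 + 51.02 = 15573.56
Import duty = 15573.56 × 18.5% = 2881.11
Buyer bears (A): 870.23 + 7323.35 + 51.02 + 433.38 + 420.89 + 417.87 = 9516.74
Landed cost (A) = invoice 7328.96 + 9516.74 + duty 2881.11 = 19726.81
Supplier B (CFR):
CIF value = CFR price + insurance = 15607.33 + 51.02 = 15658.35
Import duty = 15658.35 × 18.5% = 2896.79
Buyer bears (B): 51.02 + 433.38 + 420.89 + 417.87 = 1323.16
Landed cost (B) = invoice 15607.33 + 1323.16 + duty 2896.79 = 19827.28
Difference = |19726.81 − 19827.28| = 100.47

Supplier A is cheaper by GBP 100.47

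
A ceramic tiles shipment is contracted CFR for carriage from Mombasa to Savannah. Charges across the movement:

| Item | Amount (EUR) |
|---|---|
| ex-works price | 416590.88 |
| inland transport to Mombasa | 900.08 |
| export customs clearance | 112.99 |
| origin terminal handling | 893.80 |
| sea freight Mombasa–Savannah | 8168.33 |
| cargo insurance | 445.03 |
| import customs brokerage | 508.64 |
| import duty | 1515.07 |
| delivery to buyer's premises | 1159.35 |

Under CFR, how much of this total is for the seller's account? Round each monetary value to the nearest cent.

CFR: the seller pays costs through ocean freight to the destination port, but not insurance.
Seller's account: goods 416590.88 + inland to port 900.08 + export clearance 112.99 + origin terminal 893.80 + freight 8168.33 = 426666.08
Buyer's account: insurance 445.03 + brokerage 508.64 + duty 1515.07 + delivery 1159.35 = 3628.09

Seller's account: EUR 426666.08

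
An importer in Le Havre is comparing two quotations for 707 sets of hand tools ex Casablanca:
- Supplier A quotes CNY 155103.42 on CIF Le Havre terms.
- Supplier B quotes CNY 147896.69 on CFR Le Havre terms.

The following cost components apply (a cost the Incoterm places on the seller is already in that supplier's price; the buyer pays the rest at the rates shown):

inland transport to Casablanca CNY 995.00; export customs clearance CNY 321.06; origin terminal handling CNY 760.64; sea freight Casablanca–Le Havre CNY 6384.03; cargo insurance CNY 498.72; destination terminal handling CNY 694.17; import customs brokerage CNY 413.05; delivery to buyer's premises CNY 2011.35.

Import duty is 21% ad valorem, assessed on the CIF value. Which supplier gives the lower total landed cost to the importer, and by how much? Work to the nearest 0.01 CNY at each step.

Supplier B is cheaper by CNY 8116.69

Supplier A (CIF):
The CIF price already equals the CIF value: 155103.42
Import duty = 155103.42 × 21% = 32571.72
Buyer bears (A): 694.17 + 413.05 + 2011.35 = 3118.57
Landed cost (A) = invoice 155103.42 + 3118.57 + duty 32571.72 = 190793.71
Supplier B (CFR):
CIF value = CFR price + insurance = 147896.69 + 498.72 = 148395.41
Import duty = 148395.41 × 21% = 31163.04
Buyer bears (B): 498.72 + 694.17 + 413.05 + 2011.35 = 3617.29
Landed cost (B) = invoice 147896.69 + 3617.29 + duty 31163.04 = 182677.02
Difference = |190793.71 − 182677.02| = 8116.69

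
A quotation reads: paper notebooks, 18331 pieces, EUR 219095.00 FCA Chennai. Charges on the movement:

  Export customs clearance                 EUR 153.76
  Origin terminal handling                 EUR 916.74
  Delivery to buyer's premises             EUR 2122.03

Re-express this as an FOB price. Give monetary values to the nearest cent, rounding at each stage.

Not relevant to the conversion: export clearance — on the seller under both FCA and FOB; already in the FCA price and stays in the FOB price. delivery — on the buyer under both terms; not part of either seller's price.
From FCA to FOB, the seller additionally bears: origin terminal.
FOB price = 219095.00 + 916.74 = 220011.74

FOB price: EUR 220011.74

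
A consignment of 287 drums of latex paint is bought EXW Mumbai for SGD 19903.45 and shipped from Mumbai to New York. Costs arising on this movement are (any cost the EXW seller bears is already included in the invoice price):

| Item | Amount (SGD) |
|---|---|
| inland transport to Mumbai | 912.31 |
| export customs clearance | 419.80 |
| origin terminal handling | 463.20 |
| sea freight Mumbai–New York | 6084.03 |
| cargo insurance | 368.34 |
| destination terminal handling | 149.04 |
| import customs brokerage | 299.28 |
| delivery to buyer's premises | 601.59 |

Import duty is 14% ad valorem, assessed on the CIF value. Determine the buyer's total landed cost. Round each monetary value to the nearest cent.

EXW: the seller makes goods available at their premises; the buyer bears all onward costs.
CIF value = EXW price + inland to port + export clearance + origin terminal + freight + insurance = 19903.45 + 912.31 + 419.80 + 463.20 + 6084.03 + 368.34 = 28151.13
Import duty = 28151.13 × 14% = 3941.16
Buyer bears: inland to port 912.31 + export clearance 419.80 + origin terminal 463.20 + freight 6084.03 + insurance 368.34 + destination terminal 149.04 + brokerage 299.28 + delivery 601.59 + duty 3941.16 = 13238.75
Landed cost = invoice 19903.45 + 13238.75 = 33142.20

Total landed cost: SGD 33142.20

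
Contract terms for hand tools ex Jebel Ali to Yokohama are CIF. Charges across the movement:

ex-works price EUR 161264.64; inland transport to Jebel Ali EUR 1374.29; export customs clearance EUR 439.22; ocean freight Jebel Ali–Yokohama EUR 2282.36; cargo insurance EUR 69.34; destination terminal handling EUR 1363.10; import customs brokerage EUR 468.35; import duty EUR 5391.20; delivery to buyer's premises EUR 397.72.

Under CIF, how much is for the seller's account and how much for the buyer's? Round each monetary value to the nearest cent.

CIF: the seller pays costs through ocean freight and marine insurance to the destination port.
Seller's account: goods 161264.64 + inland to port 1374.29 + export clearance 439.22 + freight 2282.36 + insurance 69.34 = 165429.85
Buyer's account: destination terminal 1363.10 + brokerage 468.35 + duty 5391.20 + delivery 397.72 = 7620.37

Seller: EUR 165429.85; buyer: EUR 7620.37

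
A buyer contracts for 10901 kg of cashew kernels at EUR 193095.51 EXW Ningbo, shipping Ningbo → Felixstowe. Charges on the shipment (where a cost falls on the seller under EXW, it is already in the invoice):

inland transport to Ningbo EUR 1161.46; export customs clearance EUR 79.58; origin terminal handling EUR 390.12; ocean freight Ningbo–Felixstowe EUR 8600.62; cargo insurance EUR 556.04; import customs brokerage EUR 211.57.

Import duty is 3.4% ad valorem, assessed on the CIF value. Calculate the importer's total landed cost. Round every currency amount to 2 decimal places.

Total landed cost: EUR 211026.93

EXW: the seller makes goods available at their premises; the buyer bears all onward costs.
CIF value = EXW price + inland to port + export clearance + origin terminal + freight + insurance = 193095.51 + 1161.46 + 79.58 + 390.12 + 8600.62 + 556.04 = 203883.33
Import duty = 203883.33 × 3.4% = 6932.03
Buyer bears: inland to port 1161.46 + export clearance 79.58 + origin terminal 390.12 + freight 8600.62 + insurance 556.04 + brokerage 211.57 + duty 6932.03 = 17931.42
Landed cost = invoice 193095.51 + 17931.42 = 211026.93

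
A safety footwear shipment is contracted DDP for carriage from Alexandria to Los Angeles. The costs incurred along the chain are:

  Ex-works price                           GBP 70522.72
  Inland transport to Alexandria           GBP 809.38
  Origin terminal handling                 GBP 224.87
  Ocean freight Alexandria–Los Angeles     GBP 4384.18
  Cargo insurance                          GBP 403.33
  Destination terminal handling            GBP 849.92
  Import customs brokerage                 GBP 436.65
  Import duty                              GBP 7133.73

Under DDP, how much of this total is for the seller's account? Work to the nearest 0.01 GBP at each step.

Seller's account: GBP 84764.78

DDP: the seller bears all costs including import duty.
Seller's account: goods 70522.72 + inland to port 809.38 + origin terminal 224.87 + freight 4384.18 + insurance 403.33 + destination terminal 849.92 + brokerage 436.65 + duty 7133.73 = 84764.78
Buyer's account: 0.00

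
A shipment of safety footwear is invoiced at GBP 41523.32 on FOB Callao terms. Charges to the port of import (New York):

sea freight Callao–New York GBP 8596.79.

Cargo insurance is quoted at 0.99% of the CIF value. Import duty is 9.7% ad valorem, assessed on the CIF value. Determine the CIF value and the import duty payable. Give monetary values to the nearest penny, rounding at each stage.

Let C be the CIF value. C = FOB price + freight + 0.99% × C
C − 0.99% × C = 41523.32 + 8596.79
0.9901 × C = 50120.11
C = 50120.11 / 0.9901 = 50621.26
Insurance premium = 0.99% × 50621.26 = 501.15
Import duty = 50621.26 × 9.7% = 4910.26

CIF value: GBP 50621.26; import duty: GBP 4910.26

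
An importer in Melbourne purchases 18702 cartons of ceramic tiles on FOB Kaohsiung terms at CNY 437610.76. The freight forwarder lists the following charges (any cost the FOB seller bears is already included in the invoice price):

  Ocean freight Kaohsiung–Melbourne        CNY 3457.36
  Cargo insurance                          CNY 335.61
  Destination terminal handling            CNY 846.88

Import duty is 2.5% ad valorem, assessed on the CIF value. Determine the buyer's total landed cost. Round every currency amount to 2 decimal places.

FOB: the seller bears costs until goods are on board at the origin port; the buyer bears freight, insurance and all costs thereafter.
CIF value = FOB price + freight + insurance = 437610.76 + 3457.36 + 335.61 = 441403.73
Import duty = 441403.73 × 2.5% = 11035.09
Buyer bears: freight 3457.36 + insurance 335.61 + destination terminal 846.88 + duty 11035.09 = 15674.94
Landed cost = invoice 437610.76 + 15674.94 = 453285.70

Total landed cost: CNY 453285.70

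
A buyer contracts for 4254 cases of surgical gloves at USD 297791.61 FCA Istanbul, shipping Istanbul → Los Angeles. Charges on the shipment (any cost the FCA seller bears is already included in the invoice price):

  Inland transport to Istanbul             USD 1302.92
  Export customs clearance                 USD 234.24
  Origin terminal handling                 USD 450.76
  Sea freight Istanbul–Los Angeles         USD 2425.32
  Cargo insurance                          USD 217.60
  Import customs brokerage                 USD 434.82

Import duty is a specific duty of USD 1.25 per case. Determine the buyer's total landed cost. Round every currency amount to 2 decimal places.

Total landed cost: USD 306637.61

FCA: the seller delivers export-cleared goods to the carrier; the buyer bears costs from that point.
Already in the invoice (seller's account under FCA): inland to port, export clearance — exclude.
CIF value = FCA price + origin terminal + freight + insurance = 297791.61 + 450.76 + 2425.32 + 217.60 = 300885.29
Import duty = 4254 × 1.25 = 5317.50
Buyer bears: origin terminal 450.76 + freight 2425.32 + insurance 217.60 + brokerage 434.82 + duty 5317.50 = 8846.00
Landed cost = invoice 297791.61 + 8846.00 = 306637.61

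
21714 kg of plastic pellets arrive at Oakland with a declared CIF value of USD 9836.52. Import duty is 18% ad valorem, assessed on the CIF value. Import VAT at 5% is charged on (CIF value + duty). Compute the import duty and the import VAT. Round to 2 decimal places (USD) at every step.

Import duty = 9836.52 × 18% = 1770.57
VAT base = CIF + duty = 9836.52 + 1770.57 = 11607.09
Import VAT = 11607.09 × 5% = 580.35

Import duty: USD 1770.57; import VAT: USD 580.35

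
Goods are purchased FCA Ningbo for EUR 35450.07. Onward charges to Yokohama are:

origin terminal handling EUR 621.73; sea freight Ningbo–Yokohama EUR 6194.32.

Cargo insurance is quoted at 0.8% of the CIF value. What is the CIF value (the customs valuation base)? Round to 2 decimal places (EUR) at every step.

CIF value: EUR 42606.98

Let C be the CIF value. C = FCA price + pre-shipment costs + freight + 0.8% × C
C − 0.8% × C = 35450.07 + 621.73 + 6194.32
0.992 × C = 42266.12
C = 42266.12 / 0.992 = 42606.98
Insurance premium = 0.8% × 42606.98 = 340.86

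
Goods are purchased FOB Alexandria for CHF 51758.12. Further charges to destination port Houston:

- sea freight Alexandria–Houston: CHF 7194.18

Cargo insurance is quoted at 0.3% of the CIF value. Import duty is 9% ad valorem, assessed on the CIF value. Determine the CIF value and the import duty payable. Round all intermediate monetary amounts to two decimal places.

CIF value: CHF 59129.69; import duty: CHF 5321.67

Let C be the CIF value. C = FOB price + freight + 0.3% × C
C − 0.3% × C = 51758.12 + 7194.18
0.997 × C = 58952.30
C = 58952.30 / 0.997 = 59129.69
Insurance premium = 0.3% × 59129.69 = 177.39
Import duty = 59129.69 × 9% = 5321.67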